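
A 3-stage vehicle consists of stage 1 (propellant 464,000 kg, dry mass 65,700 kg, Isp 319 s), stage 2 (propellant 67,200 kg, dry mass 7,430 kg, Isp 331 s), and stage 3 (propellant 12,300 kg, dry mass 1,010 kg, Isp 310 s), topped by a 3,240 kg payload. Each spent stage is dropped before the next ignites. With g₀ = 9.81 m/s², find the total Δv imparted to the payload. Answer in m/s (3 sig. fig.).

Δv ≈ 12800 m/s

Ignition mass of stage 1 = 464,000+65,700 + 67,200+7,430 + 12,300+1,010 + 3,240 = 620,880 kg.
Stage 1: m₀ = 620,880 kg, m_f = 620,880 − 464,000 = 156,880 kg; Δv = 319×9.81×ln(3.958) = 3129.4×1.3757 ≈ 4305 m/s.
Stage 2: m₀ = 91,180 kg, m_f = 91,180 − 67,200 = 23,980 kg; Δv = 331×9.81×ln(3.802) = 3247.1×1.3356 ≈ 4337 m/s.
Stage 3: m₀ = 16,550 kg, m_f = 16,550 − 12,300 = 4,250 kg; Δv = 310×9.81×ln(3.894) = 3041.1×1.3595 ≈ 4134 m/s.
Total Δv = 4305 + 4337 + 4134 = 12776 m/s.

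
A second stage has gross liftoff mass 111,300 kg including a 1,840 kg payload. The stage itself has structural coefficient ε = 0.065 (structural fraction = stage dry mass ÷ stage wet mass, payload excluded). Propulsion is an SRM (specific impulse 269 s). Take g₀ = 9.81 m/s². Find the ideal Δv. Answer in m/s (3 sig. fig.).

Stage wet mass = m₀ − payload = 111,300 − 1,840 = 109,460 kg.
Stage dry mass = ε × stage wet mass = 0.065 × 109,460 = 7,114.9 kg.
Burnout mass m_f = stage dry + payload = 7,114.9 + 1,840 = 8,954.9 kg.
v_e = Isp · g₀ = 269 × 9.81 = 2638.9 m/s.
By the Tsiolkovsky rocket equation, Δv = v_e · ln(111,300/8,954.9) = 2638.9 × ln(12.43) = 2638.9 × 2.5200 ≈ 6650 m/s.

Δv ≈ 6650 m/s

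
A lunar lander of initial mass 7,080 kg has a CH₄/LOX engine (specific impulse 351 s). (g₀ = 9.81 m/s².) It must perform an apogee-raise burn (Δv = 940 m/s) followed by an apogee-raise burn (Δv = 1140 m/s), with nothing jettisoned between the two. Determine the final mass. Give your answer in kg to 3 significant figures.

v_e = Isp · g₀ = 351 × 9.81 = 3443.3 m/s.
After the first burn: m = 7080 × exp(−940/3443.3) = 7080 × 0.76110 = 5,388.59 kg.
After the second burn: m = 5,388.59 × exp(−1140/3443.3) = 5,388.59 × 0.71815 = 3,869.82 kg.

final mass ≈ 3870 kg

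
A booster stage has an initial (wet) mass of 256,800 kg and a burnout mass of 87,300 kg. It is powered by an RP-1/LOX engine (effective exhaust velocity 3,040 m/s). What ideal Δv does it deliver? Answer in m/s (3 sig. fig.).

Δv ≈ 3280 m/s

By the Tsiolkovsky rocket equation, Δv = v_e · ln(m₀/m_f) = 3040.0 × ln(2.942) = 3040.0 × 1.0789 ≈ 3280.0 m/s.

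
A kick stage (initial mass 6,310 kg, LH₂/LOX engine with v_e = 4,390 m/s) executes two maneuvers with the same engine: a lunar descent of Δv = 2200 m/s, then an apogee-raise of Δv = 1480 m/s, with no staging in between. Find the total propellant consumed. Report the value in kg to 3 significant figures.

total propellant consumed ≈ 3580 kg

After the first burn: m = 6310 × exp(−2200/4390.0) = 6310 × 0.60584 = 3,822.85 kg.
After the second burn: m = 3,822.85 × exp(−1480/4390.0) = 3,822.85 × 0.71382 = 2,728.83 kg.
Total propellant = m₀ − m_final = 6310 − 2,728.83 = 3,581.17 kg.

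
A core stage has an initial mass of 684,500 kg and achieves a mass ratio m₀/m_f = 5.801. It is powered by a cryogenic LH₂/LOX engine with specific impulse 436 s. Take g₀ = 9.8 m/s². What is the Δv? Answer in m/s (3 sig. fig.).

v_e = Isp · g₀ = 436 × 9.8 = 4272.8 m/s.
Using Δv = v_e ln(m₀/m_f): Δv = v_e · ln(5.801) = 4272.8 × 1.7580 ≈ 7511.7 m/s.

Δv ≈ 7510 m/s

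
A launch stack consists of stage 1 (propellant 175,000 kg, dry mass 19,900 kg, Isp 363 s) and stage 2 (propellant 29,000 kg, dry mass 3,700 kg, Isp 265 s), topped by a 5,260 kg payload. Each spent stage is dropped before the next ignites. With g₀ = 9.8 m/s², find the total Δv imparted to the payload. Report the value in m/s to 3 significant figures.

Δv ≈ 8700 m/s

Ignition mass of stage 1 = 175,000+19,900 + 29,000+3,700 + 5,260 = 232,860 kg.
Stage 1: m₀ = 232,860 kg, m_f = 232,860 − 175,000 = 57,860 kg; Δv = 363×9.8×ln(4.025) = 3557.4×1.3924 ≈ 4953 m/s.
Stage 2: m₀ = 37,960 kg, m_f = 37,960 − 29,000 = 8,960 kg; Δv = 265×9.8×ln(4.237) = 2597.0×1.4438 ≈ 3749 m/s.
Total Δv = 4953 + 3749 = 8702 m/s.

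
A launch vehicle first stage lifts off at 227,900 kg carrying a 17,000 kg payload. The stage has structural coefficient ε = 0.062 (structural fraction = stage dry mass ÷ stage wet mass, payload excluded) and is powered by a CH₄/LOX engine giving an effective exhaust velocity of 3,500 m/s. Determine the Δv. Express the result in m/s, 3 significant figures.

Stage wet mass = m₀ − payload = 227,900 − 17,000 = 210,900 kg.
Stage dry mass = ε × stage wet mass = 0.062 × 210,900 = 13,075.8 kg.
Burnout mass m_f = stage dry + payload = 13,075.8 + 17,000 = 30,075.8 kg.
By the Tsiolkovsky rocket equation, Δv = v_e · ln(227,900/30,075.8) = 3500.0 × ln(7.578) = 3500.0 × 2.0252 ≈ 7088 m/s.

Δv ≈ 7090 m/s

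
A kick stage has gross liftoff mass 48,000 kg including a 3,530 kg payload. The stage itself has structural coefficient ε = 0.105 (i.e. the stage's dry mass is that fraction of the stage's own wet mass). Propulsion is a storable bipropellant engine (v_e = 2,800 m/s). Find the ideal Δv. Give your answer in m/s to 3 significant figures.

Stage wet mass = m₀ − payload = 48,000 − 3,530 = 44,470 kg.
Stage dry mass = ε × stage wet mass = 0.105 × 44,470 = 4,669.35 kg.
Burnout mass m_f = stage dry + payload = 4,669.35 + 3,530 = 8,199.35 kg.
Δv = v_e · ln(48,000/8,199.35) = 2800.0 × ln(5.854) = 2800.0 × 1.7671 ≈ 4948 m/s.

Δv ≈ 4950 m/s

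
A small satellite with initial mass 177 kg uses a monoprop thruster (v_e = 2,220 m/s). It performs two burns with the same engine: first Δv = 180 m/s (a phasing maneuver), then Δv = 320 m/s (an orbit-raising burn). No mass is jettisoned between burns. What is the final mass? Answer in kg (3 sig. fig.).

After the first burn: m = 177 × exp(−180/2220.0) = 177 × 0.92212 = 163.215 kg.
After the second burn: m = 163.215 × exp(−320/2220.0) = 163.215 × 0.86576 = 141.305 kg.

final mass ≈ 141 kg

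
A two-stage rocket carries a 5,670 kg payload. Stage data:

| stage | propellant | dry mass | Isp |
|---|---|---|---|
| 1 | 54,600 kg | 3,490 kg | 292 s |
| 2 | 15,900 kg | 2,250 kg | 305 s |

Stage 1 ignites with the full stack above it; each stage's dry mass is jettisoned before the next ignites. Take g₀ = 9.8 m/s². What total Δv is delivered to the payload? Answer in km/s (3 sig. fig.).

Δv ≈ 6.43 km/s

Ignition mass of stage 1 = 54,600+3,490 + 15,900+2,250 + 5,670 = 81,910 kg.
Stage 1: m₀ = 81,910 kg, m_f = 81,910 − 54,600 = 27,310 kg; Δv = 292×9.8×ln(2.999) = 2861.6×1.0984 ≈ 3143 m/s.
Stage 2: m₀ = 23,820 kg, m_f = 23,820 − 15,900 = 7,920 kg; Δv = 305×9.8×ln(3.008) = 2989.0×1.1011 ≈ 3291 m/s.
Total Δv = 3143 + 3291 = 6434 m/s.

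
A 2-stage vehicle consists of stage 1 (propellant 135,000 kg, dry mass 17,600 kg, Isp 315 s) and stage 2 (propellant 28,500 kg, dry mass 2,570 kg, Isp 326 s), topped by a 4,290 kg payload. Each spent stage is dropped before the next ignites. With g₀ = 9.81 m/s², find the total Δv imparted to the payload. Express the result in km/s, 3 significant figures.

Δv ≈ 9.16 km/s

Ignition mass of stage 1 = 135,000+17,600 + 28,500+2,570 + 4,290 = 187,960 kg.
Stage 1: m₀ = 187,960 kg, m_f = 187,960 − 135,000 = 52,960 kg; Δv = 315×9.81×ln(3.549) = 3090.2×1.2667 ≈ 3914 m/s.
Stage 2: m₀ = 35,360 kg, m_f = 35,360 − 28,500 = 6,860 kg; Δv = 326×9.81×ln(5.155) = 3198.1×1.6399 ≈ 5244 m/s.
Total Δv = 3914 + 5244 = 9158 m/s.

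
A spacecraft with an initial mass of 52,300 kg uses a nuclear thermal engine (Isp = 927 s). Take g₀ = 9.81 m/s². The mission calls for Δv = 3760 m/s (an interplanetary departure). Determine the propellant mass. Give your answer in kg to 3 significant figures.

v_e = Isp · g₀ = 927 × 9.81 = 9093.9 m/s.
From the ideal rocket equation, m₀/m_f = exp(Δv / v_e) = exp(3760 / 9093.9) = exp(0.4135) = 1.5120.
m_f = 52,300 / 1.5120 = 34,589.9 kg, so propellant = m₀ − m_f = 52,300 − 34,589.9 = 17,710.1 kg.

propellant mass ≈ 17700 kg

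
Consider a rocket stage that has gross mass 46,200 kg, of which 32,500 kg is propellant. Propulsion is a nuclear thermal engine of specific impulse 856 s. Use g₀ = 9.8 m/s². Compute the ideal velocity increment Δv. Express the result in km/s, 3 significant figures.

Δv ≈ 10.2 km/s

v_e = Isp · g₀ = 856 × 9.8 = 8388.8 m/s.
m_f = m₀ − m_prop = 46,200 − 32,500 = 13,700 kg.
Rocket equation: Δv = v_e · ln(m₀/m_f) = 8388.8 × ln(3.372) = 8388.8 × 1.2156 ≈ 10197.3 m/s.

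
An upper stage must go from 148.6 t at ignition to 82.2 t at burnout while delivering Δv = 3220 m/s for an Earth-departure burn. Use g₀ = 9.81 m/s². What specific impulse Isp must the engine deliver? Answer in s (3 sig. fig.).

Isp ≈ 554 s

ln(m₀/m_f) = ln(148600/82200) = ln(1.808) = 0.5921.
By the Tsiolkovsky rocket equation, v_e = Δv / ln(m₀/m_f) = 3220 / 0.5921 = 5438.2 m/s.
Isp = v_e / g₀ = 5438.2 / 9.81 = 554.4 s.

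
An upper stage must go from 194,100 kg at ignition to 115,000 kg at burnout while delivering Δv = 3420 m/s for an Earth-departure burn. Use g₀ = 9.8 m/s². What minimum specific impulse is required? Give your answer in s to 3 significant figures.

Isp ≈ 667 s

ln(m₀/m_f) = ln(194100/115000) = ln(1.688) = 0.5234.
From the ideal rocket equation, v_e = Δv / ln(m₀/m_f) = 3420 / 0.5234 = 6533.7 m/s.
Isp = v_e / g₀ = 6533.7 / 9.8 = 666.7 s.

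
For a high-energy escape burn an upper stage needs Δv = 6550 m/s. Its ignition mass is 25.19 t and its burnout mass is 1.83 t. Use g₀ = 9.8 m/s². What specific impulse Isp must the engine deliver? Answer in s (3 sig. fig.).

Isp ≈ 255 s

ln(m₀/m_f) = ln(25190/1830) = ln(13.77) = 2.6221.
v_e = Δv / ln(m₀/m_f) = 6550 / 2.6221 = 2498.0 m/s.
Isp = v_e / g₀ = 2498.0 / 9.8 = 254.9 s.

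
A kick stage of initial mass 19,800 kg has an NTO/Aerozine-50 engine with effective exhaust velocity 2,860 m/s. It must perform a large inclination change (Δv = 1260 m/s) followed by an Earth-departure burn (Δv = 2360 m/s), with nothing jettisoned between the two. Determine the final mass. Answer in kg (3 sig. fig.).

final mass ≈ 5580 kg

After the first burn: m = 19800 × exp(−1260/2860.0) = 19800 × 0.64368 = 12,744.9 kg.
After the second burn: m = 12,744.9 × exp(−2360/2860.0) = 12,744.9 × 0.43816 = 5,584.31 kg.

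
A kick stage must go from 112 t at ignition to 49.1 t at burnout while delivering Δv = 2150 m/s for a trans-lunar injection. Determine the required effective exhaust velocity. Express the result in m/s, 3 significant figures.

v_e ≈ 2610 m/s

ln(m₀/m_f) = ln(112000/49100) = ln(2.281) = 0.8246.
Rocket equation: v_e = Δv / ln(m₀/m_f) = 2150 / 0.8246 = 2607.2 m/s.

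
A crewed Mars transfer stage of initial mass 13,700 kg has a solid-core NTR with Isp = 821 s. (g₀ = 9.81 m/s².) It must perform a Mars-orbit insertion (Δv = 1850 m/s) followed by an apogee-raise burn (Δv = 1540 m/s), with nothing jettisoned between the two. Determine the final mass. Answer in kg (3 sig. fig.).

final mass ≈ 8990 kg

v_e = Isp · g₀ = 821 × 9.81 = 8054.0 m/s.
After the first burn: m = 13700 × exp(−1850/8054.0) = 13700 × 0.79477 = 10,888.3 kg.
After the second burn: m = 10,888.3 × exp(−1540/8054.0) = 10,888.3 × 0.82596 = 8,993.3 kg.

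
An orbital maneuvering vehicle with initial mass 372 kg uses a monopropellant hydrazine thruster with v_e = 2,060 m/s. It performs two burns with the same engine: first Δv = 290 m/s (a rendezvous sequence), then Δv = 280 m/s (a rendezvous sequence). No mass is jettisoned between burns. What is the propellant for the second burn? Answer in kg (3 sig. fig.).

After the first burn: m = 372 × exp(−290/2060.0) = 372 × 0.86868 = 323.149 kg.
After the second burn: m = 323.149 × exp(−280/2060.0) = 323.149 × 0.87291 = 282.08 kg.
Second-burn propellant = 323.149 − 282.08 = 41.069 kg.

propellant for the second burn ≈ 41.1 kg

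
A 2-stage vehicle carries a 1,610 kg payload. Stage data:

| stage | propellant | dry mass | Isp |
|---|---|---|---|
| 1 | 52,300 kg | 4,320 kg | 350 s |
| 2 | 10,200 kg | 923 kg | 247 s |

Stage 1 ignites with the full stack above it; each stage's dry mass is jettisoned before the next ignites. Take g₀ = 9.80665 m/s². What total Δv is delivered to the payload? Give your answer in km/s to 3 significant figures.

Ignition mass of stage 1 = 52,300+4,320 + 10,200+923 + 1,610 = 69,353 kg.
Stage 1: m₀ = 69,353 kg, m_f = 69,353 − 52,300 = 17,053 kg; Δv = 350×9.80665×ln(4.067) = 3432.3×1.4029 ≈ 4815 m/s.
Stage 2: m₀ = 12,733 kg, m_f = 12,733 − 10,200 = 2,533 kg; Δv = 247×9.80665×ln(5.027) = 2422.2×1.6148 ≈ 3911 m/s.
Total Δv = 4815 + 3911 = 8726 m/s.

Δv ≈ 8.73 km/s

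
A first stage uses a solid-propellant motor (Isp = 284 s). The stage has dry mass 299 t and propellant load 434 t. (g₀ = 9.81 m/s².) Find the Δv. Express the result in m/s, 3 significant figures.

Δv ≈ 2500 m/s

v_e = Isp · g₀ = 284 × 9.81 = 2786.0 m/s.
m₀ = m_dry + m_prop = 299 + 434 = 733 t.
By the Tsiolkovsky rocket equation, Δv = v_e · ln(m₀/m_f) = 2786.0 × ln(2.452) = 2786.0 × 0.8967 ≈ 2498.2 m/s.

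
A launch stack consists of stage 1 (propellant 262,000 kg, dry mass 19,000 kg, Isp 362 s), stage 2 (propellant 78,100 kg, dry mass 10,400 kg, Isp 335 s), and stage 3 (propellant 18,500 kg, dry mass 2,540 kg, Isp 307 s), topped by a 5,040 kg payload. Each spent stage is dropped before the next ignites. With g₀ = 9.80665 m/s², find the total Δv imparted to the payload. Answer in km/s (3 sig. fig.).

Δv ≈ 11.3 km/s

Ignition mass of stage 1 = 262,000+19,000 + 78,100+10,400 + 18,500+2,540 + 5,040 = 395,580 kg.
Stage 1: m₀ = 395,580 kg, m_f = 395,580 − 262,000 = 133,580 kg; Δv = 362×9.80665×ln(2.961) = 3550.0×1.0857 ≈ 3854 m/s.
Stage 2: m₀ = 114,580 kg, m_f = 114,580 − 78,100 = 36,480 kg; Δv = 335×9.80665×ln(3.141) = 3285.2×1.1445 ≈ 3760 m/s.
Stage 3: m₀ = 26,080 kg, m_f = 26,080 − 18,500 = 7,580 kg; Δv = 307×9.80665×ln(3.441) = 3010.6×1.2357 ≈ 3720 m/s.
Total Δv = 3854 + 3760 + 3720 = 11334 m/s.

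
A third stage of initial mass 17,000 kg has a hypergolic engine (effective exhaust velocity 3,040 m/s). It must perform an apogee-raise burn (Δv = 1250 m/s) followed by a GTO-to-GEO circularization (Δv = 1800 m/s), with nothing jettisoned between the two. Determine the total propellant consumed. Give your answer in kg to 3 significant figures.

total propellant consumed ≈ 10800 kg

After the first burn: m = 17000 × exp(−1250/3040.0) = 17000 × 0.66286 = 11,268.6 kg.
After the second burn: m = 11,268.6 × exp(−1800/3040.0) = 11,268.6 × 0.55316 = 6,233.34 kg.
Total propellant = m₀ − m_final = 17000 − 6,233.34 = 10,766.66 kg.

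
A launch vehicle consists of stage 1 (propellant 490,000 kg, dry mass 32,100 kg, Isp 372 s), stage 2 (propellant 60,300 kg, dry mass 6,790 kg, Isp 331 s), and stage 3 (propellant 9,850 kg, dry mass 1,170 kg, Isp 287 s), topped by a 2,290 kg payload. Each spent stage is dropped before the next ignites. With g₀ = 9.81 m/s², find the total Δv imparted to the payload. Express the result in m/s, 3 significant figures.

Δv ≈ 14400 m/s

Ignition mass of stage 1 = 490,000+32,100 + 60,300+6,790 + 9,850+1,170 + 2,290 = 602,500 kg.
Stage 1: m₀ = 602,500 kg, m_f = 602,500 − 490,000 = 112,500 kg; Δv = 372×9.81×ln(5.356) = 3649.3×1.6781 ≈ 6124 m/s.
Stage 2: m₀ = 80,400 kg, m_f = 80,400 − 60,300 = 20,100 kg; Δv = 331×9.81×ln(4) = 3247.1×1.3863 ≈ 4501 m/s.
Stage 3: m₀ = 13,310 kg, m_f = 13,310 − 9,850 = 3,460 kg; Δv = 287×9.81×ln(3.847) = 2815.5×1.3472 ≈ 3793 m/s.
Total Δv = 6124 + 4501 + 3793 = 14418 m/s.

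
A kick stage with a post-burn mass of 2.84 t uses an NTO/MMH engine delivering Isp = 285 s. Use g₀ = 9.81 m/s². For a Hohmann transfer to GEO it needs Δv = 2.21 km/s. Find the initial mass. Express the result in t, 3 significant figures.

v_e = Isp · g₀ = 285 × 9.81 = 2795.9 m/s.
Using Δv = v_e ln(m₀/m_f): m₀/m_f = exp(Δv / v_e) = exp(2210 / 2795.9) = exp(0.7905) = 2.2044.
m₀ = m_f × 2.2044 = 2.84 × 2.2044 = 6.2605 t.

initial mass ≈ 6.26 t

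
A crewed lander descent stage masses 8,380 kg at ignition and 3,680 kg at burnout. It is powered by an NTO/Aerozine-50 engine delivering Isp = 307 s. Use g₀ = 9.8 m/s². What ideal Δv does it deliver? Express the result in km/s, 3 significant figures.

v_e = Isp · g₀ = 307 × 9.8 = 3008.6 m/s.
Rocket equation: Δv = v_e · ln(m₀/m_f) = 3008.6 × ln(2.277) = 3008.6 × 0.8229 ≈ 2475.9 m/s.

Δv ≈ 2.48 km/s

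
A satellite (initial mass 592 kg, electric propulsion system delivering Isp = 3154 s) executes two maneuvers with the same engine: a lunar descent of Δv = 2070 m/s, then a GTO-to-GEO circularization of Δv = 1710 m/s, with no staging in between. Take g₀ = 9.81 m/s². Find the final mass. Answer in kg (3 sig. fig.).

v_e = Isp · g₀ = 3154 × 9.81 = 30940.7 m/s.
After the first burn: m = 592 × exp(−2070/30940.7) = 592 × 0.93529 = 553.692 kg.
After the second burn: m = 553.692 × exp(−1710/30940.7) = 553.692 × 0.94623 = 523.92 kg.

final mass ≈ 524 kg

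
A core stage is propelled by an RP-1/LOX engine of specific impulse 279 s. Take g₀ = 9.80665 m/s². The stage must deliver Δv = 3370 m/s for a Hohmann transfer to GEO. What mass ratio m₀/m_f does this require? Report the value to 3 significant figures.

mass ratio ≈ 3.43

v_e = Isp · g₀ = 279 × 9.80665 = 2736.1 m/s.
By the Tsiolkovsky rocket equation, m₀/m_f = exp(Δv / v_e) = exp(3370 / 2736.1) = exp(1.2317) = 3.4271.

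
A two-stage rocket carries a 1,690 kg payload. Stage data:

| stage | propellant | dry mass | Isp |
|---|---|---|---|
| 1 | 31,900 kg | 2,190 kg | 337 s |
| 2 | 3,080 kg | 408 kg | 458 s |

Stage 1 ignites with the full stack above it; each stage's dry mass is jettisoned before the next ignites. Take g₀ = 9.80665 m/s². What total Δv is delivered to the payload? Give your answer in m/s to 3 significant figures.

Ignition mass of stage 1 = 31,900+2,190 + 3,080+408 + 1,690 = 39,268 kg.
Stage 1: m₀ = 39,268 kg, m_f = 39,268 − 31,900 = 7,368 kg; Δv = 337×9.80665×ln(5.33) = 3304.8×1.6733 ≈ 5530 m/s.
Stage 2: m₀ = 5,178 kg, m_f = 5,178 − 3,080 = 2,098 kg; Δv = 458×9.80665×ln(2.468) = 4491.4×0.9034 ≈ 4058 m/s.
Total Δv = 5530 + 4058 = 9588 m/s.

Δv ≈ 9590 m/s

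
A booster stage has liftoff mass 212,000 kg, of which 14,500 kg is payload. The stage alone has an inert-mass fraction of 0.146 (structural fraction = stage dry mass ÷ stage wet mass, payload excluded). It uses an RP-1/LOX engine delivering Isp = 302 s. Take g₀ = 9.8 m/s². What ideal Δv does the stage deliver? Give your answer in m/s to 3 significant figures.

Δv ≈ 4700 m/s

Stage wet mass = m₀ − payload = 212,000 − 14,500 = 197,500 kg.
Stage dry mass = ε × stage wet mass = 0.146 × 197,500 = 28,835 kg.
Burnout mass m_f = stage dry + payload = 28,835 + 14,500 = 43,335 kg.
v_e = Isp · g₀ = 302 × 9.8 = 2959.6 m/s.
By the Tsiolkovsky rocket equation, Δv = v_e · ln(212,000/43,335) = 2959.6 × ln(4.892) = 2959.6 × 1.5876 ≈ 4699 m/s.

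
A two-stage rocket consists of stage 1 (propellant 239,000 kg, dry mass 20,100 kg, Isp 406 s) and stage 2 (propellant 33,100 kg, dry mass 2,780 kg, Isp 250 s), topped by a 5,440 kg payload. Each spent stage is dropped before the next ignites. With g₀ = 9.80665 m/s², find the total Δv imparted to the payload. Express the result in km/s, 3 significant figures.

Ignition mass of stage 1 = 239,000+20,100 + 33,100+2,780 + 5,440 = 300,420 kg.
Stage 1: m₀ = 300,420 kg, m_f = 300,420 − 239,000 = 61,420 kg; Δv = 406×9.80665×ln(4.891) = 3981.5×1.5874 ≈ 6320 m/s.
Stage 2: m₀ = 41,320 kg, m_f = 41,320 − 33,100 = 8,220 kg; Δv = 250×9.80665×ln(5.027) = 2451.7×1.6148 ≈ 3959 m/s.
Total Δv = 6320 + 3959 = 10279 m/s.

Δv ≈ 10.3 km/s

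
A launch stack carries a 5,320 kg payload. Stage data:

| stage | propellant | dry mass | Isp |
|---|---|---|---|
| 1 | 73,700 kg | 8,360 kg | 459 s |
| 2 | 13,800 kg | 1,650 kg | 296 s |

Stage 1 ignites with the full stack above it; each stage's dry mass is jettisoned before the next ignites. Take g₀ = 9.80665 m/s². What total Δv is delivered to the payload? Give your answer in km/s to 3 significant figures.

Ignition mass of stage 1 = 73,700+8,360 + 13,800+1,650 + 5,320 = 102,830 kg.
Stage 1: m₀ = 102,830 kg, m_f = 102,830 − 73,700 = 29,130 kg; Δv = 459×9.80665×ln(3.53) = 4501.3×1.2613 ≈ 5677 m/s.
Stage 2: m₀ = 20,770 kg, m_f = 20,770 − 13,800 = 6,970 kg; Δv = 296×9.80665×ln(2.98) = 2902.8×1.0919 ≈ 3170 m/s.
Total Δv = 5677 + 3170 = 8847 m/s.

Δv ≈ 8.85 km/s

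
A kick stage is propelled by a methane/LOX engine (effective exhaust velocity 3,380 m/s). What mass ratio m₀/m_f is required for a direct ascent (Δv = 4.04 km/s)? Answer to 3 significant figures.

mass ratio ≈ 3.30

m₀/m_f = exp(Δv / v_e) = exp(4040 / 3380.0) = exp(1.1953) = 3.3044.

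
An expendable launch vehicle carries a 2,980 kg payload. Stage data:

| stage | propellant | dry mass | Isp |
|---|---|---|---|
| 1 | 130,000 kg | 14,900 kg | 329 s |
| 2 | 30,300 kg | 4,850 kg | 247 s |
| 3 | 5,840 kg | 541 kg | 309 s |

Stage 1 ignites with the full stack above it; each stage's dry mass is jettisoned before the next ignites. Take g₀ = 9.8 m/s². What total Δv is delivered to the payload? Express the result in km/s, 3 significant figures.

Ignition mass of stage 1 = 130,000+14,900 + 30,300+4,850 + 5,840+541 + 2,980 = 189,411 kg.
Stage 1: m₀ = 189,411 kg, m_f = 189,411 − 130,000 = 59,411 kg; Δv = 329×9.8×ln(3.188) = 3224.2×1.1594 ≈ 3738 m/s.
Stage 2: m₀ = 44,511 kg, m_f = 44,511 − 30,300 = 14,211 kg; Δv = 247×9.8×ln(3.132) = 2420.6×1.1417 ≈ 2764 m/s.
Stage 3: m₀ = 9,361 kg, m_f = 9,361 − 5,840 = 3,521 kg; Δv = 309×9.8×ln(2.659) = 3028.2×0.9778 ≈ 2961 m/s.
Total Δv = 3738 + 2764 + 2961 = 9463 m/s.

Δv ≈ 9.46 km/s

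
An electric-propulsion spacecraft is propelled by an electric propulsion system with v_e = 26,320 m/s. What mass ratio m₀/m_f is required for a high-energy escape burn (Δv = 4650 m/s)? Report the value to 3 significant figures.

m₀/m_f = exp(Δv / v_e) = exp(4650 / 26320.0) = exp(0.1767) = 1.1932.

mass ratio ≈ 1.19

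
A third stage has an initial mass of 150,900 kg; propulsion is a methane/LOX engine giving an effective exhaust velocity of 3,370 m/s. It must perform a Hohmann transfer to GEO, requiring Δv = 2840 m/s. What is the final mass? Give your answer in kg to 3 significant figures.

final mass ≈ 65000 kg

Using Δv = v_e ln(m₀/m_f): m₀/m_f = exp(Δv / v_e) = exp(2840 / 3370.0) = exp(0.8427) = 2.3227.
m_f = m₀ / 2.3227 = 150,900 / 2.3227 = 64,967.5 kg.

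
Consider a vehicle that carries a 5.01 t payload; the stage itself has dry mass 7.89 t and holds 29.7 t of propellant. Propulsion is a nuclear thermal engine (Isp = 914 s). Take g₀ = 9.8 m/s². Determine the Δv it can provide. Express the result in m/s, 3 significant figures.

Δv ≈ 10700 m/s

v_e = Isp · g₀ = 914 × 9.8 = 8957.2 m/s.
m₀ = payload + dry + propellant = 5.01 + 7.89 + 29.7 = 42.6 t.
m_f = payload + dry = 5.01 + 7.89 = 12.9 t.
Δv = v_e · ln(m₀/m_f) = 8957.2 × ln(3.302) = 8957.2 × 1.1946 ≈ 10700.5 m/s.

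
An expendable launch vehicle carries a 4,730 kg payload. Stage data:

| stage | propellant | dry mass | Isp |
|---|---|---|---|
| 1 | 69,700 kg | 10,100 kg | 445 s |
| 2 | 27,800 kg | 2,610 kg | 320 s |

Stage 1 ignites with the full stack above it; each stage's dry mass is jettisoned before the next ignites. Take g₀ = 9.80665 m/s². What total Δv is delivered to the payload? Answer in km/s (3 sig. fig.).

Ignition mass of stage 1 = 69,700+10,100 + 27,800+2,610 + 4,730 = 114,940 kg.
Stage 1: m₀ = 114,940 kg, m_f = 114,940 − 69,700 = 45,240 kg; Δv = 445×9.80665×ln(2.541) = 4364.0×0.9324 ≈ 4069 m/s.
Stage 2: m₀ = 35,140 kg, m_f = 35,140 − 27,800 = 7,340 kg; Δv = 320×9.80665×ln(4.787) = 3138.1×1.5660 ≈ 4914 m/s.
Total Δv = 4069 + 4914 = 8983 m/s.

Δv ≈ 8.98 km/s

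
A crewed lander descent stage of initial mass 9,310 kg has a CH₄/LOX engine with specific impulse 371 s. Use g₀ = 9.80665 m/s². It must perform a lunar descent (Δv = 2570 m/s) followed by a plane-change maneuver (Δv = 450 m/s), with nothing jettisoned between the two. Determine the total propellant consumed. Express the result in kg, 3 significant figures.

total propellant consumed ≈ 5250 kg

v_e = Isp · g₀ = 371 × 9.80665 = 3638.3 m/s.
After the first burn: m = 9310 × exp(−2570/3638.3) = 9310 × 0.49343 = 4,593.83 kg.
After the second burn: m = 4,593.83 × exp(−450/3638.3) = 4,593.83 × 0.88366 = 4,059.38 kg.
Total propellant = m₀ − m_final = 9310 − 4,059.38 = 5,250.62 kg.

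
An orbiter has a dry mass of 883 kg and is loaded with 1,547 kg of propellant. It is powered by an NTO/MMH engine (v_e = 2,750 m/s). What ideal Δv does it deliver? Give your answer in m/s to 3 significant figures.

m₀ = m_dry + m_prop = 883 + 1,547 = 2,430 kg.
Δv = v_e · ln(m₀/m_f) = 2750.0 × ln(2.752) = 2750.0 × 1.0123 ≈ 2783.9 m/s.

Δv ≈ 2780 m/s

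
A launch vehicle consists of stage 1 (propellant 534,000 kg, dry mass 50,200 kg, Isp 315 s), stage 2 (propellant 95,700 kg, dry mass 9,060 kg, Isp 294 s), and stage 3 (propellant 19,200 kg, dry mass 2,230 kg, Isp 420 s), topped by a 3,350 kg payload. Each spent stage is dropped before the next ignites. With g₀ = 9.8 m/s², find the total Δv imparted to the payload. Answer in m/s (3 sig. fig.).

Δv ≈ 14300 m/s

Ignition mass of stage 1 = 534,000+50,200 + 95,700+9,060 + 19,200+2,230 + 3,350 = 713,740 kg.
Stage 1: m₀ = 713,740 kg, m_f = 713,740 − 534,000 = 179,740 kg; Δv = 315×9.8×ln(3.971) = 3087.0×1.3790 ≈ 4257 m/s.
Stage 2: m₀ = 129,540 kg, m_f = 129,540 − 95,700 = 33,840 kg; Δv = 294×9.8×ln(3.828) = 2881.2×1.3423 ≈ 3868 m/s.
Stage 3: m₀ = 24,780 kg, m_f = 24,780 − 19,200 = 5,580 kg; Δv = 420×9.8×ln(4.441) = 4116.0×1.4908 ≈ 6136 m/s.
Total Δv = 4257 + 3868 + 6136 = 14261 m/s.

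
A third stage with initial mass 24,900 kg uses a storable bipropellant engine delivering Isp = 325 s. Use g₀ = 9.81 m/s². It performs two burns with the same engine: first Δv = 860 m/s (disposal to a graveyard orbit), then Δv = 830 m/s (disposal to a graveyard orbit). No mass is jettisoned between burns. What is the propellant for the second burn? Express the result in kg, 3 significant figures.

v_e = Isp · g₀ = 325 × 9.81 = 3188.2 m/s.
After the first burn: m = 24900 × exp(−860/3188.2) = 24900 × 0.76358 = 19,013.1 kg.
After the second burn: m = 19,013.1 × exp(−830/3188.2) = 19,013.1 × 0.77080 = 14,655.3 kg.
Second-burn propellant = 19,013.1 − 14,655.3 = 4,357.8 kg.

propellant for the second burn ≈ 4360 kg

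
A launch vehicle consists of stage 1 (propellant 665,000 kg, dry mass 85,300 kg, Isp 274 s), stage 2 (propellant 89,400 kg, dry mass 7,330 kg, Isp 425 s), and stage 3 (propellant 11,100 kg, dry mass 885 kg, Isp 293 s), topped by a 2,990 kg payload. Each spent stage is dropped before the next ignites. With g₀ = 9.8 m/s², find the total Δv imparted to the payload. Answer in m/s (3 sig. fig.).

Ignition mass of stage 1 = 665,000+85,300 + 89,400+7,330 + 11,100+885 + 2,990 = 862,005 kg.
Stage 1: m₀ = 862,005 kg, m_f = 862,005 − 665,000 = 197,005 kg; Δv = 274×9.8×ln(4.376) = 2685.2×1.4760 ≈ 3963 m/s.
Stage 2: m₀ = 111,705 kg, m_f = 111,705 − 89,400 = 22,305 kg; Δv = 425×9.8×ln(5.008) = 4165.0×1.6111 ≈ 6710 m/s.
Stage 3: m₀ = 14,975 kg, m_f = 14,975 − 11,100 = 3,875 kg; Δv = 293×9.8×ln(3.865) = 2871.4×1.3518 ≈ 3882 m/s.
Total Δv = 3963 + 6710 + 3882 = 14555 m/s.

Δv ≈ 14600 m/s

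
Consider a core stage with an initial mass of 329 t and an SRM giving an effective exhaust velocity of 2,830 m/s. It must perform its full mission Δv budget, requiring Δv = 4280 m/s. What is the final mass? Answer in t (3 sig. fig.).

m₀/m_f = exp(Δv / v_e) = exp(4280 / 2830.0) = exp(1.5124) = 4.5375.
m_f = m₀ / 4.5375 = 329 / 4.5375 = 72.5069 t.

final mass ≈ 72.5 t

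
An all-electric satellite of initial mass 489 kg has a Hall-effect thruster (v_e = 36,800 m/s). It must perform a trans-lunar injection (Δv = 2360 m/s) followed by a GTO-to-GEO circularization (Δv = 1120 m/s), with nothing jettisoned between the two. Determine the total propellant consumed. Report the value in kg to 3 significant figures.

total propellant consumed ≈ 44.1 kg

After the first burn: m = 489 × exp(−2360/36800.0) = 489 × 0.93788 = 458.623 kg.
After the second burn: m = 458.623 × exp(−1120/36800.0) = 458.623 × 0.97002 = 444.873 kg.
Total propellant = m₀ − m_final = 489 − 444.873 = 44.127 kg.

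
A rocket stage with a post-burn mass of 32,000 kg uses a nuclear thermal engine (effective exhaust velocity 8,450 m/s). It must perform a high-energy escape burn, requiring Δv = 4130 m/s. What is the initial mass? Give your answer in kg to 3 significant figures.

By the Tsiolkovsky rocket equation, m₀/m_f = exp(Δv / v_e) = exp(4130 / 8450.0) = exp(0.4888) = 1.6303.
m₀ = m_f × 1.6303 = 32,000 × 1.6303 = 52,169.6 kg.

initial mass ≈ 52200 kg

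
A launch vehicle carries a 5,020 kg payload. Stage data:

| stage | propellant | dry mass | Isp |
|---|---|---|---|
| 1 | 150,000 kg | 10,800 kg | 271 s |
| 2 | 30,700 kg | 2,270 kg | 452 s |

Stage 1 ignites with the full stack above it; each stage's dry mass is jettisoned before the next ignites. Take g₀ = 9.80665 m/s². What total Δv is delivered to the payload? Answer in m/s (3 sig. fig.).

Ignition mass of stage 1 = 150,000+10,800 + 30,700+2,270 + 5,020 = 198,790 kg.
Stage 1: m₀ = 198,790 kg, m_f = 198,790 − 150,000 = 48,790 kg; Δv = 271×9.80665×ln(4.074) = 2657.6×1.4047 ≈ 3733 m/s.
Stage 2: m₀ = 37,990 kg, m_f = 37,990 − 30,700 = 7,290 kg; Δv = 452×9.80665×ln(5.211) = 4432.6×1.6508 ≈ 7317 m/s.
Total Δv = 3733 + 7317 = 11050 m/s.

Δv ≈ 11100 m/s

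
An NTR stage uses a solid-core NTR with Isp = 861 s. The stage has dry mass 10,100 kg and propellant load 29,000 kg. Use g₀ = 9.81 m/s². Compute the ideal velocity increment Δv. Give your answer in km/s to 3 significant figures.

Δv ≈ 11.4 km/s

v_e = Isp · g₀ = 861 × 9.81 = 8446.4 m/s.
m₀ = m_dry + m_prop = 10,100 + 29,000 = 39,100 kg.
Δv = v_e · ln(m₀/m_f) = 8446.4 × ln(3.871) = 8446.4 × 1.3536 ≈ 11433.0 m/s.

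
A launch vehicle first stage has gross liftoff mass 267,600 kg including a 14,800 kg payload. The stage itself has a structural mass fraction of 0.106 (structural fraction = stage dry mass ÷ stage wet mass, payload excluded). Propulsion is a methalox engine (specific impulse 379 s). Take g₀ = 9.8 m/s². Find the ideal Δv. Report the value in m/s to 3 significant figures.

Stage wet mass = m₀ − payload = 267,600 − 14,800 = 252,800 kg.
Stage dry mass = ε × stage wet mass = 0.106 × 252,800 = 26,796.8 kg.
Burnout mass m_f = stage dry + payload = 26,796.8 + 14,800 = 41,596.8 kg.
v_e = Isp · g₀ = 379 × 9.8 = 3714.2 m/s.
Rocket equation: Δv = v_e · ln(267,600/41,596.8) = 3714.2 × ln(6.433) = 3714.2 × 1.8615 ≈ 6914 m/s.

Δv ≈ 6910 m/s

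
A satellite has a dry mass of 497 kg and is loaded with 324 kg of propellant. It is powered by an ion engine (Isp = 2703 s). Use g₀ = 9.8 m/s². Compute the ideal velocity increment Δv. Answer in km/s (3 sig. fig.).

Δv ≈ 13.3 km/s

v_e = Isp · g₀ = 2703 × 9.8 = 26489.4 m/s.
m₀ = m_dry + m_prop = 497 + 324 = 821 kg.
Rocket equation: Δv = v_e · ln(m₀/m_f) = 26489.4 × ln(1.652) = 26489.4 × 0.5019 ≈ 13295.9 m/s.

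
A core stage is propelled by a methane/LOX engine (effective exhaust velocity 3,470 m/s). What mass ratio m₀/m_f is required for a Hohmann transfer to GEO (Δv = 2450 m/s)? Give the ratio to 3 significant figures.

mass ratio ≈ 2.03

m₀/m_f = exp(Δv / v_e) = exp(2450 / 3470.0) = exp(0.7061) = 2.0260.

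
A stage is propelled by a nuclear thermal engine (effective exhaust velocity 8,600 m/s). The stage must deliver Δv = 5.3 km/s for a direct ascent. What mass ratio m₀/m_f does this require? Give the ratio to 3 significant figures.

m₀/m_f = exp(Δv / v_e) = exp(5300 / 8600.0) = exp(0.6163) = 1.8520.

mass ratio ≈ 1.85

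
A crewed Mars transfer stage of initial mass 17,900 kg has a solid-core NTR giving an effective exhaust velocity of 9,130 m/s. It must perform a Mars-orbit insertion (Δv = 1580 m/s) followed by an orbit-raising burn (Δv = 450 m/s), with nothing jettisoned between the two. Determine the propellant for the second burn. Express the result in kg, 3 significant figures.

After the first burn: m = 17900 × exp(−1580/9130.0) = 17900 × 0.84109 = 15,055.5 kg.
After the second burn: m = 15,055.5 × exp(−450/9130.0) = 15,055.5 × 0.95191 = 14,331.5 kg.
Second-burn propellant = 15,055.5 − 14,331.5 = 724 kg.

propellant for the second burn ≈ 724 kg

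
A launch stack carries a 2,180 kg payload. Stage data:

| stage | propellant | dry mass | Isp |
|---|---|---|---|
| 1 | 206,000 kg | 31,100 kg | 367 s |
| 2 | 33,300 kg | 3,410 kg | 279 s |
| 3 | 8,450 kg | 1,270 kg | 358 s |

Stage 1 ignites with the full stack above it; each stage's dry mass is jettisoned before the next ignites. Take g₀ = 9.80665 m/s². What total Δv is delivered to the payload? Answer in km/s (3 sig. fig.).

Δv ≈ 12.1 km/s

Ignition mass of stage 1 = 206,000+31,100 + 33,300+3,410 + 8,450+1,270 + 2,180 = 285,710 kg.
Stage 1: m₀ = 285,710 kg, m_f = 285,710 − 206,000 = 79,710 kg; Δv = 367×9.80665×ln(3.584) = 3599.0×1.2766 ≈ 4594 m/s.
Stage 2: m₀ = 48,610 kg, m_f = 48,610 − 33,300 = 15,310 kg; Δv = 279×9.80665×ln(3.175) = 2736.1×1.1553 ≈ 3161 m/s.
Stage 3: m₀ = 11,900 kg, m_f = 11,900 − 8,450 = 3,450 kg; Δv = 358×9.80665×ln(3.449) = 3510.8×1.2382 ≈ 4347 m/s.
Total Δv = 4594 + 3161 + 4347 = 12102 m/s.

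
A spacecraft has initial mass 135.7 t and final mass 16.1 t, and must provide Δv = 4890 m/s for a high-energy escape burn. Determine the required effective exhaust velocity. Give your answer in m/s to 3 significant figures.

v_e ≈ 2290 m/s

ln(m₀/m_f) = ln(135700/16100) = ln(8.429) = 2.1316.
By the Tsiolkovsky rocket equation, v_e = Δv / ln(m₀/m_f) = 4890 / 2.1316 = 2294.0 m/s.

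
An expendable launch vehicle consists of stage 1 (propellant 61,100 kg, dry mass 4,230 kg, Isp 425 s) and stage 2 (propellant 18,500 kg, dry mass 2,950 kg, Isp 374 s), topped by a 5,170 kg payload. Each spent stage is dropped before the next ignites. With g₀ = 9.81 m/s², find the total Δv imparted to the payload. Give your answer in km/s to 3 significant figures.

Δv ≈ 8.91 km/s

Ignition mass of stage 1 = 61,100+4,230 + 18,500+2,950 + 5,170 = 91,950 kg.
Stage 1: m₀ = 91,950 kg, m_f = 91,950 − 61,100 = 30,850 kg; Δv = 425×9.81×ln(2.981) = 4169.2×1.0921 ≈ 4553 m/s.
Stage 2: m₀ = 26,620 kg, m_f = 26,620 − 18,500 = 8,120 kg; Δv = 374×9.81×ln(3.278) = 3668.9×1.1873 ≈ 4356 m/s.
Total Δv = 4553 + 4356 = 8909 m/s.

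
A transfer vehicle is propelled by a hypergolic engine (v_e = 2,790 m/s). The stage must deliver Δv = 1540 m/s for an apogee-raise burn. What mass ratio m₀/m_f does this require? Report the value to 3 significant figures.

m₀/m_f = exp(Δv / v_e) = exp(1540 / 2790.0) = exp(0.5520) = 1.7367.

mass ratio ≈ 1.74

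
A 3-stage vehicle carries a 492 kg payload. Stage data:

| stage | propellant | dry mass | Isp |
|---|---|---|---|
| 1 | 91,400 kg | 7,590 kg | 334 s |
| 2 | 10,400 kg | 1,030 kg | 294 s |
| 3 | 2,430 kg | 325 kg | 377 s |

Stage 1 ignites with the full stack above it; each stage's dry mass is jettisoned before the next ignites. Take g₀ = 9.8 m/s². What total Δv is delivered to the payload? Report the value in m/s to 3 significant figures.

Δv ≈ 14000 m/s

Ignition mass of stage 1 = 91,400+7,590 + 10,400+1,030 + 2,430+325 + 492 = 113,667 kg.
Stage 1: m₀ = 113,667 kg, m_f = 113,667 − 91,400 = 22,267 kg; Δv = 334×9.8×ln(5.105) = 3273.2×1.6302 ≈ 5336 m/s.
Stage 2: m₀ = 14,677 kg, m_f = 14,677 − 10,400 = 4,277 kg; Δv = 294×9.8×ln(3.432) = 2881.2×1.2330 ≈ 3553 m/s.
Stage 3: m₀ = 3,247 kg, m_f = 3,247 − 2,430 = 817 kg; Δv = 377×9.8×ln(3.974) = 3694.6×1.3798 ≈ 5098 m/s.
Total Δv = 5336 + 3553 + 5098 = 13987 m/s.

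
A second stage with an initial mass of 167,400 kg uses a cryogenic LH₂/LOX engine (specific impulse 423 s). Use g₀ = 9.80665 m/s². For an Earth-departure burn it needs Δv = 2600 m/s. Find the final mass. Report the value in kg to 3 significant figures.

final mass ≈ 89400 kg

v_e = Isp · g₀ = 423 × 9.80665 = 4148.2 m/s.
By the Tsiolkovsky rocket equation, m₀/m_f = exp(Δv / v_e) = exp(2600 / 4148.2) = exp(0.6268) = 1.8716.
m_f = m₀ / 1.8716 = 167,400 / 1.8716 = 89,442.2 kg.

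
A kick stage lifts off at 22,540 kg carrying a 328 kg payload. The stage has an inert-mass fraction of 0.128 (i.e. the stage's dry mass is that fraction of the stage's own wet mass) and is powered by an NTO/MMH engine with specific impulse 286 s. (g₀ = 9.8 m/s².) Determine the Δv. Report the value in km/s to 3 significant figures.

Stage wet mass = m₀ − payload = 22,540 − 328 = 22,212 kg.
Stage dry mass = ε × stage wet mass = 0.128 × 22,212 = 2,843.14 kg.
Burnout mass m_f = stage dry + payload = 2,843.14 + 328 = 3,171.14 kg.
v_e = Isp · g₀ = 286 × 9.8 = 2802.8 m/s.
From the ideal rocket equation, Δv = v_e · ln(22,540/3,171.14) = 2802.8 × ln(7.108) = 2802.8 × 1.9612 ≈ 5497 m/s.

Δv ≈ 5.50 km/s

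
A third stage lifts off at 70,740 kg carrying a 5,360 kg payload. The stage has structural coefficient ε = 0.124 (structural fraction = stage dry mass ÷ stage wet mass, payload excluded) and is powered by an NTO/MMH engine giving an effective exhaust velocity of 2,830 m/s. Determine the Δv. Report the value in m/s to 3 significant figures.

Stage wet mass = m₀ − payload = 70,740 − 5,360 = 65,380 kg.
Stage dry mass = ε × stage wet mass = 0.124 × 65,380 = 8,107.12 kg.
Burnout mass m_f = stage dry + payload = 8,107.12 + 5,360 = 13,467.12 kg.
From the ideal rocket equation, Δv = v_e · ln(70,740/13,467.12) = 2830.0 × ln(5.253) = 2830.0 × 1.6588 ≈ 4694 m/s.

Δv ≈ 4690 m/s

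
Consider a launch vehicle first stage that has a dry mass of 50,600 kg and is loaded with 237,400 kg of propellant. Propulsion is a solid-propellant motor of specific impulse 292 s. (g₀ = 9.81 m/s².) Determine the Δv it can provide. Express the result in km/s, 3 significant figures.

v_e = Isp · g₀ = 292 × 9.81 = 2864.5 m/s.
m₀ = m_dry + m_prop = 50,600 + 237,400 = 288,000 kg.
From the ideal rocket equation, Δv = v_e · ln(m₀/m_f) = 2864.5 × ln(5.692) = 2864.5 × 1.7390 ≈ 4981.4 m/s.

Δv ≈ 4.98 km/s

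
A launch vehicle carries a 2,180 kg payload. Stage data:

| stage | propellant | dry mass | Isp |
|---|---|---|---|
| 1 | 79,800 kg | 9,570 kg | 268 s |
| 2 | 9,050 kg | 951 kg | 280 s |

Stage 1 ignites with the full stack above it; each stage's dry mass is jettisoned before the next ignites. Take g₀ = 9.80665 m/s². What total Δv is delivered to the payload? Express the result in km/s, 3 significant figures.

Ignition mass of stage 1 = 79,800+9,570 + 9,050+951 + 2,180 = 101,551 kg.
Stage 1: m₀ = 101,551 kg, m_f = 101,551 − 79,800 = 21,751 kg; Δv = 268×9.80665×ln(4.669) = 2628.2×1.5409 ≈ 4050 m/s.
Stage 2: m₀ = 12,181 kg, m_f = 12,181 − 9,050 = 3,131 kg; Δv = 280×9.80665×ln(3.89) = 2745.9×1.3585 ≈ 3730 m/s.
Total Δv = 4050 + 3730 = 7780 m/s.

Δv ≈ 7.78 km/s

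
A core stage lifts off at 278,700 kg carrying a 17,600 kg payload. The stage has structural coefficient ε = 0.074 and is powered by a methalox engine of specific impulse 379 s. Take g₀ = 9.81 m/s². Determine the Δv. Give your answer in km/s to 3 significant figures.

Δv ≈ 7.52 km/s

Stage wet mass = m₀ − payload = 278,700 − 17,600 = 261,100 kg.
Stage dry mass = ε × stage wet mass = 0.074 × 261,100 = 19,321.4 kg.
Burnout mass m_f = stage dry + payload = 19,321.4 + 17,600 = 36,921.4 kg.
v_e = Isp · g₀ = 379 × 9.81 = 3718.0 m/s.
Δv = v_e · ln(278,700/36,921.4) = 3718.0 × ln(7.548) = 3718.0 × 2.0213 ≈ 7515 m/s.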